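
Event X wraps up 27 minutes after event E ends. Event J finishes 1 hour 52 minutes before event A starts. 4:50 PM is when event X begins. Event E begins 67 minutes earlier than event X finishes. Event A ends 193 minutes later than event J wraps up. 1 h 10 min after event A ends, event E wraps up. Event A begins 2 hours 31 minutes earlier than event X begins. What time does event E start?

Event A starts at 4:50 PM − 151 min = 2:19 PM.
Event J ends at 2:19 PM − 112 min = 12:27 PM.
Event A ends at 12:27 PM + 193 min = 3:40 PM.
Event E ends at 3:40 PM + 70 min = 4:50 PM.
Event X ends at 4:50 PM + 27 min = 5:17 PM.
Event E starts at 5:17 PM − 67 min = 4:10 PM.

4:10 PM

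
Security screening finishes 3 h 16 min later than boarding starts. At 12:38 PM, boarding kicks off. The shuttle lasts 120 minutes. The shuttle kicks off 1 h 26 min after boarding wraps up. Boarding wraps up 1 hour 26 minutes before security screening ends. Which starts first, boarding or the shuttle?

Security screening ends at 12:38 PM + 196 min = 3:54 PM.
Boarding ends at 3:54 PM − 86 min = 2:28 PM.
The shuttle starts at 2:28 PM + 86 min = 3:54 PM.
Boarding starts at 12:38 PM and the shuttle starts at 3:54 PM, so boarding is first.

boarding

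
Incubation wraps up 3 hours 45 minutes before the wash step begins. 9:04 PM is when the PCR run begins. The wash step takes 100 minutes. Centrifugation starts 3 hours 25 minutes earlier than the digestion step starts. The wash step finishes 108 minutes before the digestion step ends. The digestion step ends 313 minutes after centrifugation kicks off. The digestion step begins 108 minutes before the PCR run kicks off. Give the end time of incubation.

The digestion step starts at 9:04 PM − 108 min = 7:16 PM.
Centrifugation starts at 7:16 PM − 205 min = 3:51 PM.
The digestion step ends at 3:51 PM + 313 min = 9:04 PM.
The wash step ends at 9:04 PM − 108 min = 7:16 PM.
The wash step starts at 7:16 PM − 100 min = 5:36 PM.
Incubation ends at 5:36 PM − 225 min = 1:51 PM.

1:51 PM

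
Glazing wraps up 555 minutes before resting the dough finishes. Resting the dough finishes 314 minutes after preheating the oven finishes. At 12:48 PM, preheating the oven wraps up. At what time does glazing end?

Resting the dough ends at 12:48 PM + 314 min = 6:02 PM.
Glazing ends at 6:02 PM − 555 min = 8:47 AM.

8:47 AM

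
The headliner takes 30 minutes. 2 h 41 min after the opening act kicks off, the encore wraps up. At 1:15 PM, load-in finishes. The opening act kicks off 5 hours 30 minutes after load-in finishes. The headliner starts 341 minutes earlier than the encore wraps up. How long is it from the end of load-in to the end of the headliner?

The opening act starts at 1:15 PM + 330 min = 6:45 PM.
The encore ends at 6:45 PM + 161 min = 9:26 PM.
The headliner starts at 9:26 PM − 341 min = 3:45 PM.
The headliner ends at 3:45 PM + 30 min = 4:15 PM.
From 1:15 PM to 4:15 PM is 3 hours.

3 hours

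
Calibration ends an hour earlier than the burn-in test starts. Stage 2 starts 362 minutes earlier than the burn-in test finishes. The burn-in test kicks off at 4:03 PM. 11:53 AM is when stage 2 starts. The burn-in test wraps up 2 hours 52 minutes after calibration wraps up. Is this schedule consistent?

Yes

Calibration ends at 4:03 PM − 60 min = 3:03 PM.
The burn-in test ends at 3:03 PM + 172 min = 5:55 PM.
Stage 2 starts at 5:55 PM − 362 min = 11:53 AM.
That matches the stated 11:53 AM, so the schedule is consistent.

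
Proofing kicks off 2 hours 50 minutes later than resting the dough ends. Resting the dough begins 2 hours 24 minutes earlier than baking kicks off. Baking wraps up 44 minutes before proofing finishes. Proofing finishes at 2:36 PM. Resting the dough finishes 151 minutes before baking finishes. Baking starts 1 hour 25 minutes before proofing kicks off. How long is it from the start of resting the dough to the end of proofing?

4 hours 14 minutes

Baking ends at 2:36 PM − 44 min = 1:52 PM.
Resting the dough ends at 1:52 PM − 151 min = 11:21 AM.
Proofing starts at 11:21 AM + 170 min = 2:11 PM.
Baking starts at 2:11 PM − 85 min = 12:46 PM.
Resting the dough starts at 12:46 PM − 144 min = 10:22 AM.
From 10:22 AM to 2:36 PM is 4 hours 14 minutes.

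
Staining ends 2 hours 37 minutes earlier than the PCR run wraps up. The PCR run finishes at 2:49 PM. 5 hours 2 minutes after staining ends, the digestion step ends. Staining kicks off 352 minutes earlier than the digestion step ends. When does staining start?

11:22 AM

Staining ends at 2:49 PM − 157 min = 12:12 PM.
The digestion step ends at 12:12 PM + 302 min = 5:14 PM.
Staining starts at 5:14 PM − 352 min = 11:22 AM.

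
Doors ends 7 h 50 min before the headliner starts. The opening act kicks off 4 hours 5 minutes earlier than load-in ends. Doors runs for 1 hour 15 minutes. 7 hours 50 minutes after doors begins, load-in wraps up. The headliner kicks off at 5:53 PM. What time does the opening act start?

12:33 PM

Doors ends at 5:53 PM − 470 min = 10:03 AM.
Doors starts at 10:03 AM − 75 min = 8:48 AM.
Load-in ends at 8:48 AM + 470 min = 4:38 PM.
The opening act starts at 4:38 PM − 245 min = 12:33 PM.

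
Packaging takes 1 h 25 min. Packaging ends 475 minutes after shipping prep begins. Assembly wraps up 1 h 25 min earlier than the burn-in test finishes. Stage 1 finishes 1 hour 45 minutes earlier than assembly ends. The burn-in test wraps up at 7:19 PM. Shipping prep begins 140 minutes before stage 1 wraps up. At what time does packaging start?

8:19 PM

Assembly ends at 7:19 PM − 85 min = 5:54 PM.
Stage 1 ends at 5:54 PM − 105 min = 4:09 PM.
Shipping prep starts at 4:09 PM − 140 min = 1:49 PM.
Packaging ends at 1:49 PM + 475 min = 9:44 PM.
Packaging starts at 9:44 PM − 85 min = 8:19 PM.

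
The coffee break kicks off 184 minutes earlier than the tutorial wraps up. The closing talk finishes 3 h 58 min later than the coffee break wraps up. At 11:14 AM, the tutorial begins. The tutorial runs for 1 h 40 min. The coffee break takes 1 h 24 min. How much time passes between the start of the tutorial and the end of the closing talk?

The tutorial ends at 11:14 AM + 100 min = 12:54 PM.
The coffee break starts at 12:54 PM − 184 min = 9:50 AM.
The coffee break ends at 9:50 AM + 84 min = 11:14 AM.
The closing talk ends at 11:14 AM + 238 min = 3:12 PM.
From 11:14 AM to 3:12 PM is 238 minutes.

238 minutes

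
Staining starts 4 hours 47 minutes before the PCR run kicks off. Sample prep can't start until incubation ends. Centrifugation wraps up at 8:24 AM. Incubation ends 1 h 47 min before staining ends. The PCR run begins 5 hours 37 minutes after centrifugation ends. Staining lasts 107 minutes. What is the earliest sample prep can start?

9:14 AM

The PCR run starts at 8:24 AM + 337 min = 2:01 PM.
Staining starts at 2:01 PM − 287 min = 9:14 AM.
Staining ends at 9:14 AM + 107 min = 11:01 AM.
Incubation ends at 11:01 AM − 107 min = 9:14 AM.
Sample prep is bounded by incubation, so the earliest it can start is 9:14 AM.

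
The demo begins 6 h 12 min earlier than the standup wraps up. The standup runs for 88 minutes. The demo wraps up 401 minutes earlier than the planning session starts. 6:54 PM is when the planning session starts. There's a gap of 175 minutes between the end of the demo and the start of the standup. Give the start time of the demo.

The demo ends at 6:54 PM − 401 min = 12:13 PM.
The standup starts at 12:13 PM + 175 min = 3:08 PM.
The standup ends at 3:08 PM + 88 min = 4:36 PM.
The demo starts at 4:36 PM − 372 min = 10:24 AM.

10:24 AM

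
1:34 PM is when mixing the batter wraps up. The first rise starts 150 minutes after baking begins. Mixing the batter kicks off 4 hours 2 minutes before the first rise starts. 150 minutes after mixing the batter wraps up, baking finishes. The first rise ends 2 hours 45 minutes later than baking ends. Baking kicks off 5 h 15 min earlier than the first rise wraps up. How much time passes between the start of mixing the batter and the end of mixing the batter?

Baking ends at 1:34 PM + 150 min = 4:04 PM.
The first rise ends at 4:04 PM + 165 min = 6:49 PM.
Baking starts at 6:49 PM − 315 min = 1:34 PM.
The first rise starts at 1:34 PM + 150 min = 4:04 PM.
Mixing the batter starts at 4:04 PM − 242 min = 12:02 PM.
From 12:02 PM to 1:34 PM is 1 h 32 min.

1 h 32 min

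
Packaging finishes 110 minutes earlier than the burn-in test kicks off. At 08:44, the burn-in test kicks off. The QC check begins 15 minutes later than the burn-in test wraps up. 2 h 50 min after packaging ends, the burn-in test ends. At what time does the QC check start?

09:59

Packaging ends at 08:44 − 110 min = 06:54.
The burn-in test ends at 06:54 + 170 min = 09:44.
The QC check starts at 09:44 + 15 min = 09:59.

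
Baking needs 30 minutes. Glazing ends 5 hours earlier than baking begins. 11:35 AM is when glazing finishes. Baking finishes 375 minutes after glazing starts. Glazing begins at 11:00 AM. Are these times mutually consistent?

No

Baking ends at 11:00 AM + 375 min = 5:15 PM.
Baking starts at 5:15 PM − 30 min = 4:45 PM.
Glazing ends at 4:45 PM − 300 min = 11:45 AM.
But glazing is also said to end at 11:35 AM — a 10-minute conflict.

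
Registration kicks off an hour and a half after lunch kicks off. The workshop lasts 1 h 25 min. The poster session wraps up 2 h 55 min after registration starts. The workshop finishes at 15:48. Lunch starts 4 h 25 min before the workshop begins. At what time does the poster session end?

14:23

The workshop starts at 15:48 − 85 min = 14:23.
Lunch starts at 14:23 − 265 min = 09:58.
Registration starts at 09:58 + 90 min = 11:28.
The poster session ends at 11:28 + 175 min = 14:23.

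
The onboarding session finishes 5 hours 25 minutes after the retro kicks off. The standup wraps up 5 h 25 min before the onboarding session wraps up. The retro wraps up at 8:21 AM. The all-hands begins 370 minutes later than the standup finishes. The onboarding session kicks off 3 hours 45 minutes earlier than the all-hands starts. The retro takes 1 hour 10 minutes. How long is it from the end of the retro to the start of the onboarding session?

75 minutes

The retro starts at 8:21 AM − 70 min = 7:11 AM.
The onboarding session ends at 7:11 AM + 325 min = 12:36 PM.
The standup ends at 12:36 PM − 325 min = 7:11 AM.
The all-hands starts at 7:11 AM + 370 min = 1:21 PM.
The onboarding session starts at 1:21 PM − 225 min = 9:36 AM.
From 8:21 AM to 9:36 AM is 75 minutes.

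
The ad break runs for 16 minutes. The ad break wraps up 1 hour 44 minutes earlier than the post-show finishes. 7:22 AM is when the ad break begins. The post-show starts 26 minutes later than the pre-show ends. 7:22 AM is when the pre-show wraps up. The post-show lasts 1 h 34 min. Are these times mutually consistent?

The post-show starts at 7:22 AM + 26 min = 7:48 AM.
The post-show ends at 7:48 AM + 94 min = 9:22 AM.
The ad break ends at 9:22 AM − 104 min = 7:38 AM.
The ad break starts at 7:38 AM − 16 min = 7:22 AM.
That matches the stated 7:22 AM, so the schedule is consistent.

Yes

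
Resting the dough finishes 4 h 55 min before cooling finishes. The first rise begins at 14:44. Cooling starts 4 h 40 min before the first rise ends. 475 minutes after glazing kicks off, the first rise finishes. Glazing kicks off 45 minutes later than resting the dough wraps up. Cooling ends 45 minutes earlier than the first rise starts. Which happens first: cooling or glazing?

glazing

Cooling ends at 14:44 − 45 min = 13:59.
Resting the dough ends at 13:59 − 295 min = 09:04.
Glazing starts at 09:04 + 45 min = 09:49.
The first rise ends at 09:49 + 475 min = 17:44.
Cooling starts at 17:44 − 280 min = 13:04.
Cooling starts at 13:04 and glazing starts at 09:49, so glazing is first.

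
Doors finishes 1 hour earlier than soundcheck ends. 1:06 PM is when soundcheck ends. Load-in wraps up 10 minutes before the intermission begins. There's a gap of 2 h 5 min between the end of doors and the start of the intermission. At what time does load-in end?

Doors ends at 1:06 PM − 60 min = 12:06 PM.
The intermission starts at 12:06 PM + 125 min = 2:11 PM.
Load-in ends at 2:11 PM − 10 min = 2:01 PM.

2:01 PM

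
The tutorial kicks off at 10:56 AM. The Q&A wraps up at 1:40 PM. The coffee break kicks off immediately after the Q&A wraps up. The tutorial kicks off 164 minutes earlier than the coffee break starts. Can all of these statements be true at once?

The coffee break starts at 1:40 PM.
The tutorial starts at 1:40 PM − 164 min = 10:56 AM.
That matches the stated 10:56 AM, so the schedule is consistent.

Yes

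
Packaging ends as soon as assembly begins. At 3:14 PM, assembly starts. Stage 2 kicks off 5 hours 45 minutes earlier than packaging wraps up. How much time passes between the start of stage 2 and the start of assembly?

5 h 45 min

Packaging ends at 3:14 PM.
Stage 2 starts at 3:14 PM − 345 min = 9:29 AM.
From 9:29 AM to 3:14 PM is 5 h 45 min.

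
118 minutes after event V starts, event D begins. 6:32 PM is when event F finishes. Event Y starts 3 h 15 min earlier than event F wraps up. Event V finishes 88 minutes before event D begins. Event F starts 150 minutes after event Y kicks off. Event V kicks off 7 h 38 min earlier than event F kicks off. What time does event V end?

Event Y starts at 6:32 PM − 195 min = 3:17 PM.
Event F starts at 3:17 PM + 150 min = 5:47 PM.
Event V starts at 5:47 PM − 458 min = 10:09 AM.
Event D starts at 10:09 AM + 118 min = 12:07 PM.
Event V ends at 12:07 PM − 88 min = 10:39 AM.

10:39 AM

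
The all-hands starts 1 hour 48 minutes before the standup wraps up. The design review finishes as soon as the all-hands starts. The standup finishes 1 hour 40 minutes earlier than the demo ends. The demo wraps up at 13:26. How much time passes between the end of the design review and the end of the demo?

The standup ends at 13:26 − 100 min = 11:46.
The all-hands starts at 11:46 − 108 min = 09:58.
So the design review ends at 09:58.
From 09:58 to 13:26 is 208 minutes.

208 minutes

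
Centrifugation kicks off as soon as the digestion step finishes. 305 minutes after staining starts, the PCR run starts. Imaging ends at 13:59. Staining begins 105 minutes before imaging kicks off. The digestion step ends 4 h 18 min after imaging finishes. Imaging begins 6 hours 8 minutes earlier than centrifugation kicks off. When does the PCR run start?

15:29

The digestion step ends at 13:59 + 258 min = 18:17.
So centrifugation starts at 18:17.
Imaging starts at 18:17 − 368 min = 12:09.
Staining starts at 12:09 − 105 min = 10:24.
The PCR run starts at 10:24 + 305 min = 15:29.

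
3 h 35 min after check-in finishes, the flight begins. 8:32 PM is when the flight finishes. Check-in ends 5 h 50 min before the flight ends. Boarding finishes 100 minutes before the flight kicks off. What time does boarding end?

Check-in ends at 8:32 PM − 350 min = 2:42 PM.
The flight starts at 2:42 PM + 215 min = 6:17 PM.
Boarding ends at 6:17 PM − 100 min = 4:37 PM.

4:37 PM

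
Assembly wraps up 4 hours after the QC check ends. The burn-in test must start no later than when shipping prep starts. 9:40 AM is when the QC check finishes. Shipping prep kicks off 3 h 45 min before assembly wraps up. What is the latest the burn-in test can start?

9:55 AM

Assembly ends at 9:40 AM + 240 min = 1:40 PM.
Shipping prep starts at 1:40 PM − 225 min = 9:55 AM.
The burn-in test is bounded by shipping prep, so the latest it can start is 9:55 AM.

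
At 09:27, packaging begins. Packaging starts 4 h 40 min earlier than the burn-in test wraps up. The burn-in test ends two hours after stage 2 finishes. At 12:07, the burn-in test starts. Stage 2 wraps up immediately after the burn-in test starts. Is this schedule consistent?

Yes

Stage 2 ends at 12:07.
The burn-in test ends at 12:07 + 120 min = 14:07.
Packaging starts at 14:07 − 280 min = 09:27.
That matches the stated 09:27, so the schedule is consistent.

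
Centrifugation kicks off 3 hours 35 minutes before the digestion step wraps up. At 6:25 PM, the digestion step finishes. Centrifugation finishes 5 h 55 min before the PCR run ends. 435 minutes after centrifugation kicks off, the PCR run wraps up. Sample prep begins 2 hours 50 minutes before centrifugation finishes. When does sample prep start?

1:20 PM

Centrifugation starts at 6:25 PM − 215 min = 2:50 PM.
The PCR run ends at 2:50 PM + 435 min = 10:05 PM.
Centrifugation ends at 10:05 PM − 355 min = 4:10 PM.
Sample prep starts at 4:10 PM − 170 min = 1:20 PM.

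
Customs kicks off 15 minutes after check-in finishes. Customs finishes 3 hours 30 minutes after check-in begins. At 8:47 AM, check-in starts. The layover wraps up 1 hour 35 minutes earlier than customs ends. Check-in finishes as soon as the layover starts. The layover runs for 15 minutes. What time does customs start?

10:42 AM

Customs ends at 8:47 AM + 210 min = 12:17 PM.
The layover ends at 12:17 PM − 95 min = 10:42 AM.
The layover starts at 10:42 AM − 15 min = 10:27 AM.
So check-in ends at 10:27 AM.
Customs starts at 10:27 AM + 15 min = 10:42 AM.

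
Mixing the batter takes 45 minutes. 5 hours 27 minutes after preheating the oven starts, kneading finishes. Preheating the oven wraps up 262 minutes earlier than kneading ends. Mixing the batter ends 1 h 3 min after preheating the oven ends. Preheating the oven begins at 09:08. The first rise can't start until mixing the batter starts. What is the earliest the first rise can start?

Kneading ends at 09:08 + 327 min = 14:35.
Preheating the oven ends at 14:35 − 262 min = 10:13.
Mixing the batter ends at 10:13 + 63 min = 11:16.
Mixing the batter starts at 11:16 − 45 min = 10:31.
The first rise is bounded by mixing the batter, so the earliest it can start is 10:31.

10:31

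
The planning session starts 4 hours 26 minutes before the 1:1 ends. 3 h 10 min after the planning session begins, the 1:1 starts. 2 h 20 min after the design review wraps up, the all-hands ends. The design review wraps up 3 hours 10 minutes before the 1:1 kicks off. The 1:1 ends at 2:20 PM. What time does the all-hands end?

12:14 PM

The planning session starts at 2:20 PM − 266 min = 9:54 AM.
The 1:1 starts at 9:54 AM + 190 min = 1:04 PM.
The design review ends at 1:04 PM − 190 min = 9:54 AM.
The all-hands ends at 9:54 AM + 140 min = 12:14 PM.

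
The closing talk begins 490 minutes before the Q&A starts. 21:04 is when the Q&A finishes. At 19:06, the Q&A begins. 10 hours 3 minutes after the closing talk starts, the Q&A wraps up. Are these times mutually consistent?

The closing talk starts at 19:06 − 490 min = 10:56.
The Q&A ends at 10:56 + 603 min = 20:59.
But the Q&A is also said to end at 21:04 — a 5-minute conflict.

No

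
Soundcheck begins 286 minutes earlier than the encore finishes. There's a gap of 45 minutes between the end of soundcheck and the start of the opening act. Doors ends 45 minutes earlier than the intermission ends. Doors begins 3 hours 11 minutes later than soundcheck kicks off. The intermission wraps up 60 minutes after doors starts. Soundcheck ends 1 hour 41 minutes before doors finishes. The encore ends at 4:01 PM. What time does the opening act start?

Soundcheck starts at 4:01 PM − 286 min = 11:15 AM.
Doors starts at 11:15 AM + 191 min = 2:26 PM.
The intermission ends at 2:26 PM + 60 min = 3:26 PM.
Doors ends at 3:26 PM − 45 min = 2:41 PM.
Soundcheck ends at 2:41 PM − 101 min = 1:00 PM.
The opening act starts at 1:00 PM + 45 min = 1:45 PM.

1:45 PM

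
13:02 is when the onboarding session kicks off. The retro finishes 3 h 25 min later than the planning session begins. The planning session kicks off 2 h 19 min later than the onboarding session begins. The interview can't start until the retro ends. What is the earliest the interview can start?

The planning session starts at 13:02 + 139 min = 15:21.
The retro ends at 15:21 + 205 min = 18:46.
The interview is bounded by the retro, so the earliest it can start is 18:46.

18:46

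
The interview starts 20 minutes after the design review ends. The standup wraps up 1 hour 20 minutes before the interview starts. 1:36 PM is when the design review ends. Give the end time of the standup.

12:36 PM

The interview starts at 1:36 PM + 20 min = 1:56 PM.
The standup ends at 1:56 PM − 80 min = 12:36 PM.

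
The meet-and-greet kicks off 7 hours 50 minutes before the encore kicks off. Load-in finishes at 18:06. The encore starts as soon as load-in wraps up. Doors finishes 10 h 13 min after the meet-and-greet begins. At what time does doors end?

20:29

The encore starts at 18:06.
The meet-and-greet starts at 18:06 − 470 min = 10:16.
Doors ends at 10:16 + 613 min = 20:29.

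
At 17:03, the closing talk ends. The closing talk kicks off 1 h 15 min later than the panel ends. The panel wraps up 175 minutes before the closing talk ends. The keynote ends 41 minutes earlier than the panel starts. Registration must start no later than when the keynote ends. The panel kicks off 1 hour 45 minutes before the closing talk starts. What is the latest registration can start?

12:57

The panel ends at 17:03 − 175 min = 14:08.
The closing talk starts at 14:08 + 75 min = 15:23.
The panel starts at 15:23 − 105 min = 13:38.
The keynote ends at 13:38 − 41 min = 12:57.
Registration is bounded by the keynote, so the latest it can start is 12:57.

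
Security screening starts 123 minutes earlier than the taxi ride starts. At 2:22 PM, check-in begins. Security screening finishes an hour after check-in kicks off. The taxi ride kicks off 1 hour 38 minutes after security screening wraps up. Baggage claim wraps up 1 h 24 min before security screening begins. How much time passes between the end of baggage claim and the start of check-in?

49 minutes

Security screening ends at 2:22 PM + 60 min = 3:22 PM.
The taxi ride starts at 3:22 PM + 98 min = 5:00 PM.
Security screening starts at 5:00 PM − 123 min = 2:57 PM.
Baggage claim ends at 2:57 PM − 84 min = 1:33 PM.
From 1:33 PM to 2:22 PM is 49 minutes.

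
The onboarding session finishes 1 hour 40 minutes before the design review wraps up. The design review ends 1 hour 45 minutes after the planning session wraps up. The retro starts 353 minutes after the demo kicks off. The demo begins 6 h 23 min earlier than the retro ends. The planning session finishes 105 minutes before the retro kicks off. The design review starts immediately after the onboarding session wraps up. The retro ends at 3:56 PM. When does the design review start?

The demo starts at 3:56 PM − 383 min = 9:33 AM.
The retro starts at 9:33 AM + 353 min = 3:26 PM.
The planning session ends at 3:26 PM − 105 min = 1:41 PM.
The design review ends at 1:41 PM + 105 min = 3:26 PM.
The onboarding session ends at 3:26 PM − 100 min = 1:46 PM.
So the design review starts at 1:46 PM.

1:46 PM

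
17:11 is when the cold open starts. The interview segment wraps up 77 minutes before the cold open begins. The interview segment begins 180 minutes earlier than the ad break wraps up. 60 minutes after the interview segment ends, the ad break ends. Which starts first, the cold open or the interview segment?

the interview segment

The interview segment ends at 17:11 − 77 min = 15:54.
The ad break ends at 15:54 + 60 min = 16:54.
The interview segment starts at 16:54 − 180 min = 13:54.
The cold open starts at 17:11 and the interview segment starts at 13:54, so the interview segment is first.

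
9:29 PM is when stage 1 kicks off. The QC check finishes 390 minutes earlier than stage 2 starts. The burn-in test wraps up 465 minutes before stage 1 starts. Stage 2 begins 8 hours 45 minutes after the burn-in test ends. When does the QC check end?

The burn-in test ends at 9:29 PM − 465 min = 1:44 PM.
Stage 2 starts at 1:44 PM + 525 min = 10:29 PM.
The QC check ends at 10:29 PM − 390 min = 3:59 PM.

3:59 PM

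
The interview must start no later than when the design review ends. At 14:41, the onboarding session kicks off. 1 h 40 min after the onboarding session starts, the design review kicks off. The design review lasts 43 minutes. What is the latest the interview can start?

The design review starts at 14:41 + 100 min = 16:21.
The design review ends at 16:21 + 43 min = 17:04.
The interview is bounded by the design review, so the latest it can start is 17:04.

17:04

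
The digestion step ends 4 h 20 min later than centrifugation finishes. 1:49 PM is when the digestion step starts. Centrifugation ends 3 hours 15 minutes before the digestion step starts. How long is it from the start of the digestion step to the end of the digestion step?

1 h 5 min

Centrifugation ends at 1:49 PM − 195 min = 10:34 AM.
The digestion step ends at 10:34 AM + 260 min = 2:54 PM.
From 1:49 PM to 2:54 PM is 1 h 5 min.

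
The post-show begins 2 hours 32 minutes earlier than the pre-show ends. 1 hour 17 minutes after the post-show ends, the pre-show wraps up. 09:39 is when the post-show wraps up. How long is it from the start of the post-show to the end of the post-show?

1 h 15 min

The pre-show ends at 09:39 + 77 min = 10:56.
The post-show starts at 10:56 − 152 min = 08:24.
From 08:24 to 09:39 is 1 h 15 min.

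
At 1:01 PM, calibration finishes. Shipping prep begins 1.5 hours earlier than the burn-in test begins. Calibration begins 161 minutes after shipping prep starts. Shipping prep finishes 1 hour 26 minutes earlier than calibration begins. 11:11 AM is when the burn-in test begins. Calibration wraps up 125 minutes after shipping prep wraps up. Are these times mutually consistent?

Yes

Shipping prep starts at 11:11 AM − 90 min = 9:41 AM.
Calibration starts at 9:41 AM + 161 min = 12:22 PM.
Shipping prep ends at 12:22 PM − 86 min = 10:56 AM.
Calibration ends at 10:56 AM + 125 min = 1:01 PM.
That matches the stated 1:01 PM, so the schedule is consistent.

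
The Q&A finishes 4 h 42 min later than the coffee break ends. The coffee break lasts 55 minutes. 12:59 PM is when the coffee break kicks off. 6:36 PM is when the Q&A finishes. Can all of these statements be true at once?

Yes

The coffee break ends at 12:59 PM + 55 min = 1:54 PM.
The Q&A ends at 1:54 PM + 282 min = 6:36 PM.
That matches the stated 6:36 PM, so the schedule is consistent.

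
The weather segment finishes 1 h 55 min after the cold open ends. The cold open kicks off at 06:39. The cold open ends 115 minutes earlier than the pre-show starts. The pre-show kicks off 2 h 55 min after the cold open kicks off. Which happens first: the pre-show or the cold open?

The pre-show starts at 06:39 + 175 min = 09:34.
The pre-show starts at 09:34 and the cold open starts at 06:39, so the cold open is first.

the cold open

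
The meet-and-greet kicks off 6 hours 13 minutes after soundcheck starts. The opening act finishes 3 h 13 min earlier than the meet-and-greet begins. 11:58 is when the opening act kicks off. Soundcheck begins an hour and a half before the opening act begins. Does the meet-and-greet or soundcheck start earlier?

Soundcheck starts at 11:58 − 90 min = 10:28.
The meet-and-greet starts at 10:28 + 373 min = 16:41.
The meet-and-greet starts at 16:41 and soundcheck starts at 10:28, so soundcheck is first.

soundcheck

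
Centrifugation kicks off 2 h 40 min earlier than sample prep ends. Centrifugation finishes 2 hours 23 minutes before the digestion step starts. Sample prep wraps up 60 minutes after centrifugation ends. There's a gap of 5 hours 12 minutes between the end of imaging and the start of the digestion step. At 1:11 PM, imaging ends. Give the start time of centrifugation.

The digestion step starts at 1:11 PM + 312 min = 6:23 PM.
Centrifugation ends at 6:23 PM − 143 min = 4:00 PM.
Sample prep ends at 4:00 PM + 60 min = 5:00 PM.
Centrifugation starts at 5:00 PM − 160 min = 2:20 PM.

2:20 PM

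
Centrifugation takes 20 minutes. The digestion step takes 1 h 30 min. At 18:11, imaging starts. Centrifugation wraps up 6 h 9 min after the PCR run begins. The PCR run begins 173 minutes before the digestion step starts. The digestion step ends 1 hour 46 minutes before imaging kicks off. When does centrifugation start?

17:51

The digestion step ends at 18:11 − 106 min = 16:25.
The digestion step starts at 16:25 − 90 min = 14:55.
The PCR run starts at 14:55 − 173 min = 12:02.
Centrifugation ends at 12:02 + 369 min = 18:11.
Centrifugation starts at 18:11 − 20 min = 17:51.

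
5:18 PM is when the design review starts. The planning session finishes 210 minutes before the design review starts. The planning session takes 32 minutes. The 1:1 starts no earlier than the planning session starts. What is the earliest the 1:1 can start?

The planning session ends at 5:18 PM − 210 min = 1:48 PM.
The planning session starts at 1:48 PM − 32 min = 1:16 PM.
The 1:1 is bounded by the planning session, so the earliest it can start is 1:16 PM.

1:16 PM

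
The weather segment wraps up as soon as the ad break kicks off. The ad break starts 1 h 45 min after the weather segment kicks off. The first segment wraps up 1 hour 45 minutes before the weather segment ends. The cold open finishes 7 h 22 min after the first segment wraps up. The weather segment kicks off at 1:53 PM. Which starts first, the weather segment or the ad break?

the weather segment

The ad break starts at 1:53 PM + 105 min = 3:38 PM.
The weather segment starts at 1:53 PM and the ad break starts at 3:38 PM, so the weather segment is first.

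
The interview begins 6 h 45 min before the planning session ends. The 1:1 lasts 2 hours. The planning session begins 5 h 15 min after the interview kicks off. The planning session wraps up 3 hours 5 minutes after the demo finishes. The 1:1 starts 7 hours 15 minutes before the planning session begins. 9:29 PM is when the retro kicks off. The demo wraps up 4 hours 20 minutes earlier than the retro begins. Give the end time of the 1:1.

1:29 PM

The demo ends at 9:29 PM − 260 min = 5:09 PM.
The planning session ends at 5:09 PM + 185 min = 8:14 PM.
The interview starts at 8:14 PM − 405 min = 1:29 PM.
The planning session starts at 1:29 PM + 315 min = 6:44 PM.
The 1:1 starts at 6:44 PM − 435 min = 11:29 AM.
The 1:1 ends at 11:29 AM + 120 min = 1:29 PM.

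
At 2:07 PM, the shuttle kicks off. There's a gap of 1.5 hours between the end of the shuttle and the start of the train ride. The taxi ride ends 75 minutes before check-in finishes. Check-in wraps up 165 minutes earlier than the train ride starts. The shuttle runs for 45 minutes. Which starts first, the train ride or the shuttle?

The shuttle ends at 2:07 PM + 45 min = 2:52 PM.
The train ride starts at 2:52 PM + 90 min = 4:22 PM.
The train ride starts at 4:22 PM and the shuttle starts at 2:07 PM, so the shuttle is first.

the shuttle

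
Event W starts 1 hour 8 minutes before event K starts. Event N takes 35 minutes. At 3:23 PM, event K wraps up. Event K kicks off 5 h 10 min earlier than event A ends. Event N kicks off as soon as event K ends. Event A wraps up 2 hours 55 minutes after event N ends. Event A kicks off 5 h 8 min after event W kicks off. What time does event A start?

Event N starts at 3:23 PM.
Event N ends at 3:23 PM + 35 min = 3:58 PM.
Event A ends at 3:58 PM + 175 min = 6:53 PM.
Event K starts at 6:53 PM − 310 min = 1:43 PM.
Event W starts at 1:43 PM − 68 min = 12:35 PM.
Event A starts at 12:35 PM + 308 min = 5:43 PM.

5:43 PM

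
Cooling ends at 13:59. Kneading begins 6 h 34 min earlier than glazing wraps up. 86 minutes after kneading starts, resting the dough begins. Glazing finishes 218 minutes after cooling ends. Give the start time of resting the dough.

Glazing ends at 13:59 + 218 min = 17:37.
Kneading starts at 17:37 − 394 min = 11:03.
Resting the dough starts at 11:03 + 86 min = 12:29.

12:29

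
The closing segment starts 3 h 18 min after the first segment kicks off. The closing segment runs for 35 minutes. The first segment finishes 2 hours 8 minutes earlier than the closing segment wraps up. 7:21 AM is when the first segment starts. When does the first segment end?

The closing segment starts at 7:21 AM + 198 min = 10:39 AM.
The closing segment ends at 10:39 AM + 35 min = 11:14 AM.
The first segment ends at 11:14 AM − 128 min = 9:06 AM.

9:06 AM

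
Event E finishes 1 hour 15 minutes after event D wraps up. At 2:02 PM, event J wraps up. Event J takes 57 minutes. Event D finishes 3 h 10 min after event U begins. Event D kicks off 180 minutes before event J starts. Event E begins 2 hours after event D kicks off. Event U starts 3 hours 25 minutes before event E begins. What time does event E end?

1:05 PM

Event J starts at 2:02 PM − 57 min = 1:05 PM.
Event D starts at 1:05 PM − 180 min = 10:05 AM.
Event E starts at 10:05 AM + 120 min = 12:05 PM.
Event U starts at 12:05 PM − 205 min = 8:40 AM.
Event D ends at 8:40 AM + 190 min = 11:50 AM.
Event E ends at 11:50 AM + 75 min = 1:05 PM.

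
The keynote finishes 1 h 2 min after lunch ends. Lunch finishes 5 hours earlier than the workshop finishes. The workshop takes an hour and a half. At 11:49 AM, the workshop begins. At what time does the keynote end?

9:21 AM

The workshop ends at 11:49 AM + 90 min = 1:19 PM.
Lunch ends at 1:19 PM − 300 min = 8:19 AM.
The keynote ends at 8:19 AM + 62 min = 9:21 AM.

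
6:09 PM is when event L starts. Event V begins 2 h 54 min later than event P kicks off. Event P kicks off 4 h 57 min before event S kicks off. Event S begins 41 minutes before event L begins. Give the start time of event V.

Event S starts at 6:09 PM − 41 min = 5:28 PM.
Event P starts at 5:28 PM − 297 min = 12:31 PM.
Event V starts at 12:31 PM + 174 min = 3:25 PM.

3:25 PM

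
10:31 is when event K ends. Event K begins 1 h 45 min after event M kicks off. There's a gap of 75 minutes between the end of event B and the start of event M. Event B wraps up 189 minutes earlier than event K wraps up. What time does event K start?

Event B ends at 10:31 − 189 min = 07:22.
Event M starts at 07:22 + 75 min = 08:37.
Event K starts at 08:37 + 105 min = 10:22.

10:22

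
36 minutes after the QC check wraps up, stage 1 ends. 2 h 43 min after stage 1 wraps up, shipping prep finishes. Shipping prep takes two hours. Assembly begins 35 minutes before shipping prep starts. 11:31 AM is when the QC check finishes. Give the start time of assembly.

Stage 1 ends at 11:31 AM + 36 min = 12:07 PM.
Shipping prep ends at 12:07 PM + 163 min = 2:50 PM.
Shipping prep starts at 2:50 PM − 120 min = 12:50 PM.
Assembly starts at 12:50 PM − 35 min = 12:15 PM.

12:15 PM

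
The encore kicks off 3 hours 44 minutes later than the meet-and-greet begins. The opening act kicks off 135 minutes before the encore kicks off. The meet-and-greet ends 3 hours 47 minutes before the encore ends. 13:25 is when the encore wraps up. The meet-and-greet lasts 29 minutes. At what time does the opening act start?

10:38

The meet-and-greet ends at 13:25 − 227 min = 09:38.
The meet-and-greet starts at 09:38 − 29 min = 09:09.
The encore starts at 09:09 + 224 min = 12:53.
The opening act starts at 12:53 − 135 min = 10:38.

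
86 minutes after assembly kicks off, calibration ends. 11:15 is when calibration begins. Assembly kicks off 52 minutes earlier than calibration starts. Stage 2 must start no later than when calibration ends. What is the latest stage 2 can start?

11:49

Assembly starts at 11:15 − 52 min = 10:23.
Calibration ends at 10:23 + 86 min = 11:49.
Stage 2 is bounded by calibration, so the latest it can start is 11:49.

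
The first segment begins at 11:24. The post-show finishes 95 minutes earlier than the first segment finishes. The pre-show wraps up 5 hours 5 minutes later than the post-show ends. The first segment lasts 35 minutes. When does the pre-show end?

The first segment ends at 11:24 + 35 min = 11:59.
The post-show ends at 11:59 − 95 min = 10:24.
The pre-show ends at 10:24 + 305 min = 15:29.

15:29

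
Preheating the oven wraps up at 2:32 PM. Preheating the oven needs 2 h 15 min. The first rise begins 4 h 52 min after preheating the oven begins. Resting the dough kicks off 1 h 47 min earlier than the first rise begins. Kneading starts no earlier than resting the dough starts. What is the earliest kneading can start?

Preheating the oven starts at 2:32 PM − 135 min = 12:17 PM.
The first rise starts at 12:17 PM + 292 min = 5:09 PM.
Resting the dough starts at 5:09 PM − 107 min = 3:22 PM.
Kneading is bounded by resting the dough, so the earliest it can start is 3:22 PM.

3:22 PM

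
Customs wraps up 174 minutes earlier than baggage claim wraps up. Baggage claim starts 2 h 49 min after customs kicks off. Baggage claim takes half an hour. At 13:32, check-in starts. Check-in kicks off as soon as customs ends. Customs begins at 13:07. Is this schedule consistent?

Baggage claim starts at 13:07 + 169 min = 15:56.
Baggage claim ends at 15:56 + 30 min = 16:26.
Customs ends at 16:26 − 174 min = 13:32.
So check-in starts at 13:32.
That matches the stated 13:32, so the schedule is consistent.

Yes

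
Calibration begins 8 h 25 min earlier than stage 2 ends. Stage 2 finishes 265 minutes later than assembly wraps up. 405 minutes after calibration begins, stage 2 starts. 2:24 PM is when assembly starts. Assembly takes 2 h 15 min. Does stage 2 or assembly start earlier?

assembly

Assembly ends at 2:24 PM + 135 min = 4:39 PM.
Stage 2 ends at 4:39 PM + 265 min = 9:04 PM.
Calibration starts at 9:04 PM − 505 min = 12:39 PM.
Stage 2 starts at 12:39 PM + 405 min = 7:24 PM.
Stage 2 starts at 7:24 PM and assembly starts at 2:24 PM, so assembly is first.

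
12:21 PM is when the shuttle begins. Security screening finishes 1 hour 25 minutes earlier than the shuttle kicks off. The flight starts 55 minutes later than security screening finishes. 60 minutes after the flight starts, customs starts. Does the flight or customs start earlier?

Security screening ends at 12:21 PM − 85 min = 10:56 AM.
The flight starts at 10:56 AM + 55 min = 11:51 AM.
Customs starts at 11:51 AM + 60 min = 12:51 PM.
The flight starts at 11:51 AM and customs starts at 12:51 PM, so the flight is first.

the flight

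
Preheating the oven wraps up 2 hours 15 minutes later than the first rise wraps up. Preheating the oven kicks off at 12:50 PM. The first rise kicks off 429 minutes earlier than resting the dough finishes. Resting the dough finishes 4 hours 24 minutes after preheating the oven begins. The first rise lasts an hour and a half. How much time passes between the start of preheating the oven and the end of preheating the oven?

1 hour

Resting the dough ends at 12:50 PM + 264 min = 5:14 PM.
The first rise starts at 5:14 PM − 429 min = 10:05 AM.
The first rise ends at 10:05 AM + 90 min = 11:35 AM.
Preheating the oven ends at 11:35 AM + 135 min = 1:50 PM.
From 12:50 PM to 1:50 PM is 1 hour.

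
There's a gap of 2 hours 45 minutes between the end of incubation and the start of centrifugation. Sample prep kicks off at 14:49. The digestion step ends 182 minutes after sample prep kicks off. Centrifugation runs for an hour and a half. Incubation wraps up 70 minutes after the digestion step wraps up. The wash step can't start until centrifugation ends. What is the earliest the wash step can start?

The digestion step ends at 14:49 + 182 min = 17:51.
Incubation ends at 17:51 + 70 min = 19:01.
Centrifugation starts at 19:01 + 165 min = 21:46.
Centrifugation ends at 21:46 + 90 min = 23:16.
The wash step is bounded by centrifugation, so the earliest it can start is 23:16.

23:16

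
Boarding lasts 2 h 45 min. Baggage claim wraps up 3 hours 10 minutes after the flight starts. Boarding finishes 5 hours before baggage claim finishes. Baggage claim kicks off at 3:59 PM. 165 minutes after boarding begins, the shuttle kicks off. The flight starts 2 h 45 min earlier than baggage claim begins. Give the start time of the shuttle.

11:24 AM

The flight starts at 3:59 PM − 165 min = 1:14 PM.
Baggage claim ends at 1:14 PM + 190 min = 4:24 PM.
Boarding ends at 4:24 PM − 300 min = 11:24 AM.
Boarding starts at 11:24 AM − 165 min = 8:39 AM.
The shuttle starts at 8:39 AM + 165 min = 11:24 AM.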